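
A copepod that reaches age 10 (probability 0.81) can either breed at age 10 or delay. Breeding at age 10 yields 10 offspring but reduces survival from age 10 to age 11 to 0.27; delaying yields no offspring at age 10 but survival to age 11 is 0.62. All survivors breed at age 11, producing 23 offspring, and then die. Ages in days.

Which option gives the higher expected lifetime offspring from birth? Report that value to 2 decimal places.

13.13

breed at age 10: R₀ = 0.81 × (10 + 0.27 × 23) = 0.81 × 16.2100 = 13.1301
delay to age 11: R₀ = 0.81 × (0.62 × 23) = 0.81 × 14.2600 = 11.5506
Higher: breed at age 10 (13.1301).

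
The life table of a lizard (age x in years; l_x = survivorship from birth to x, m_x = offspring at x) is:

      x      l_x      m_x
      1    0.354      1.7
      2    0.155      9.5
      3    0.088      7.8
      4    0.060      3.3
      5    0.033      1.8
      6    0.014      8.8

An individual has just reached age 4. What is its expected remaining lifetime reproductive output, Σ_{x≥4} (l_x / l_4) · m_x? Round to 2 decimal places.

6.34

l_4 = 0.060. Conditional survival from age 4 to x is l_x / l_4.
  x=4: (0.060/0.060) × 3.3 = 3.3000
  x=5: (0.033/0.060) × 1.8 = 0.9900
  x=6: (0.014/0.060) × 8.8 = 2.0533
Sum = 3.3000 + 0.9900 + 2.0533 = 6.3433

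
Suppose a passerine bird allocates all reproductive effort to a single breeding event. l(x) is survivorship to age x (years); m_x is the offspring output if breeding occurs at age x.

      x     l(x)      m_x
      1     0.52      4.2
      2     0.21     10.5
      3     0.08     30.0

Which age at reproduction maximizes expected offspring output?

Expected offspring if breeding at age x = l(x) × m_x:
  age 1: 0.52 × 4.2 = 2.184
  age 2: 0.21 × 10.5 = 2.205
  age 3: 0.08 × 30.0 = 2.400
Maximum at age 3 (2.400).

3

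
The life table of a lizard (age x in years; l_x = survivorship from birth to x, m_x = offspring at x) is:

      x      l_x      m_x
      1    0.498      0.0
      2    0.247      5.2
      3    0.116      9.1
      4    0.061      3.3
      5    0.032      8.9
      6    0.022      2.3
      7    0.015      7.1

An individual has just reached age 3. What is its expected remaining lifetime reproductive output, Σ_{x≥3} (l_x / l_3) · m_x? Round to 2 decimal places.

l_3 = 0.116. Conditional survival from age 3 to x is l_x / l_3.
  x=3: (0.116/0.116) × 9.1 = 9.1000
  x=4: (0.061/0.116) × 3.3 = 1.7353
  x=5: (0.032/0.116) × 8.9 = 2.4552
  x=6: (0.022/0.116) × 2.3 = 0.4362
  x=7: (0.015/0.116) × 7.1 = 0.9181
Sum = 9.1000 + 1.7353 + 2.4552 + 0.4362 + 0.9181 = 14.6448

14.64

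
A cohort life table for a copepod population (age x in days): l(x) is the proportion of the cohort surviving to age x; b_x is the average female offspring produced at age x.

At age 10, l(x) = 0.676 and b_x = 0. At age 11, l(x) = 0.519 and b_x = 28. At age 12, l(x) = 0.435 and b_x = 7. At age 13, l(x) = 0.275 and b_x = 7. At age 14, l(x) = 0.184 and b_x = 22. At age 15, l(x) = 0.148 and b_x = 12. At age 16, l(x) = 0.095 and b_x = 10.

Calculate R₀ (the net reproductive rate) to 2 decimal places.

R₀ = Σ l(x) b_x:
  age 10: 0.676 × 0 = 0.0000
  age 11: 0.519 × 28 = 14.5320
  age 12: 0.435 × 7 = 3.0450
  age 13: 0.275 × 7 = 1.9250
  age 14: 0.184 × 22 = 4.0480
  age 15: 0.148 × 12 = 1.7760
  age 16: 0.095 × 10 = 0.9500
R₀ = 0.0000 + 14.5320 + 3.0450 + 1.9250 + 4.0480 + 1.7760 + 0.9500 = 26.2760

26.28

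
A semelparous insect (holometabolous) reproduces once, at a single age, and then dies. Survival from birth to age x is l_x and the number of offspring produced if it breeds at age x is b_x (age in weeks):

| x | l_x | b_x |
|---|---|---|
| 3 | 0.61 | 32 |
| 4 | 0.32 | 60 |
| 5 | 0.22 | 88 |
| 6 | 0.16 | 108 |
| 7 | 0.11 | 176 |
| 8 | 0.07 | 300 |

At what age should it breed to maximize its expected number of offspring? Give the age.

Expected offspring if breeding at age x = l_x × b_x:
  age 3: 0.61 × 32 = 19.520
  age 4: 0.32 × 60 = 19.200
  age 5: 0.22 × 88 = 19.360
  age 6: 0.16 × 108 = 17.280
  age 7: 0.11 × 176 = 19.360
  age 8: 0.07 × 300 = 21.000
Maximum at age 8 (21.000).

8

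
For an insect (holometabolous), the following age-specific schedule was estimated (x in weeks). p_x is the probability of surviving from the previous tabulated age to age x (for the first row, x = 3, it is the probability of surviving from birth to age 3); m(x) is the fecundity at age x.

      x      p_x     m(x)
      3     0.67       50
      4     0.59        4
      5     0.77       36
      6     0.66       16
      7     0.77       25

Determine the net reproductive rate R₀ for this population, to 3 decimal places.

Survivorship from birth: l_x = p_3·p_4·…·p_x.
  l_3 = 0.67000
  l_4 = 0.39530
  l_5 = 0.30438
  l_6 = 0.20089
  l_7 = 0.15469
R₀ = Σ l_x m(x):
  age 3: 0.67000 × 50 = 33.5000
  age 4: 0.39530 × 4 = 1.5812
  age 5: 0.30438 × 36 = 10.9577
  age 6: 0.20089 × 16 = 3.2142
  age 7: 0.15469 × 25 = 3.8672
R₀ = 33.5000 + 1.5812 + 10.9577 + 3.2142 + 3.8672 = 53.1204

53.120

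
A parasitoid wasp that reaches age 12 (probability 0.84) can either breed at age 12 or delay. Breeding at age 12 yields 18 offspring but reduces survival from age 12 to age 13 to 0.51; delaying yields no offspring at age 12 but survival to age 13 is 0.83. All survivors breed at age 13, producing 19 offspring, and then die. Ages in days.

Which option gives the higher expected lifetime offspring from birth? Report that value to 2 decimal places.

breed at age 12: R₀ = 0.84 × (18 + 0.51 × 19) = 0.84 × 27.6900 = 23.2596
delay to age 13: R₀ = 0.84 × (0.83 × 19) = 0.84 × 15.7700 = 13.2468
Higher: breed at age 12 (23.2596).

23.26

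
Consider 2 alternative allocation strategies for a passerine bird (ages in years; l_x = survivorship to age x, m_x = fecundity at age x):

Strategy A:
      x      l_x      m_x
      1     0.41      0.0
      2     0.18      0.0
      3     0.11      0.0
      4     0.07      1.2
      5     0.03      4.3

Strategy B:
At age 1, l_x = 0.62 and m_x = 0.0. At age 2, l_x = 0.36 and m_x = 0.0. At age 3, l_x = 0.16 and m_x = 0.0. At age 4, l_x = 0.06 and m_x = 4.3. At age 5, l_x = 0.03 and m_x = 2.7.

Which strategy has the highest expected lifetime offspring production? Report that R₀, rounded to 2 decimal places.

Strategy A: R₀ = 0.41×0.0 + 0.18×0.0 + 0.11×0.0 + 0.07×1.2 + 0.03×4.3 = 0.2130
Strategy B: R₀ = 0.62×0.0 + 0.36×0.0 + 0.16×0.0 + 0.06×4.3 + 0.03×2.7 = 0.3390
Highest R₀: strategy B with 0.3390.

0.34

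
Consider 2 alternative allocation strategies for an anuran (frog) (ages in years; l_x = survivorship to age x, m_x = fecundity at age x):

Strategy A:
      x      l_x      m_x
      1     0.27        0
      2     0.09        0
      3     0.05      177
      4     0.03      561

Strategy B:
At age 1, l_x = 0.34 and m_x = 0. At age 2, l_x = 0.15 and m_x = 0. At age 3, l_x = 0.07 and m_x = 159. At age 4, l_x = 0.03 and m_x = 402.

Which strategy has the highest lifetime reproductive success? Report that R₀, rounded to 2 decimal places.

Strategy A: R₀ = 0.27×0 + 0.09×0 + 0.05×177 + 0.03×561 = 25.6800
Strategy B: R₀ = 0.34×0 + 0.15×0 + 0.07×159 + 0.03×402 = 23.1900
Highest R₀: strategy A with 25.6800.

25.68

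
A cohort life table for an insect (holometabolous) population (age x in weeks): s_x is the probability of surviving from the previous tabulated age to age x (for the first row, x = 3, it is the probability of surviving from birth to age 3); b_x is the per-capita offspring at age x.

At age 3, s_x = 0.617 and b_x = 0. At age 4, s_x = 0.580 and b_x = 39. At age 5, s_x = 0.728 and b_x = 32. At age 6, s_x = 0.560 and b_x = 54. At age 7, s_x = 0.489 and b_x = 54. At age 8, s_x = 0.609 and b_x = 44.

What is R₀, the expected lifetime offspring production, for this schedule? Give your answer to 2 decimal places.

Survivorship from birth: l_x = s_3·s_4·…·s_x.
  l_3 = 0.61700
  l_4 = 0.35786
  l_5 = 0.26052
  l_6 = 0.14589
  l_7 = 0.07134
  l_8 = 0.04345
R₀ = Σ l_x b_x:
  age 3: 0.61700 × 0 = 0.0000
  age 4: 0.35786 × 39 = 13.9565
  age 5: 0.26052 × 32 = 8.3366
  age 6: 0.14589 × 54 = 7.8781
  age 7: 0.07134 × 54 = 3.8524
  age 8: 0.04345 × 44 = 1.9118
R₀ = 0.0000 + 13.9565 + 8.3366 + 7.8781 + 3.8524 + 1.9118 = 35.9354

35.94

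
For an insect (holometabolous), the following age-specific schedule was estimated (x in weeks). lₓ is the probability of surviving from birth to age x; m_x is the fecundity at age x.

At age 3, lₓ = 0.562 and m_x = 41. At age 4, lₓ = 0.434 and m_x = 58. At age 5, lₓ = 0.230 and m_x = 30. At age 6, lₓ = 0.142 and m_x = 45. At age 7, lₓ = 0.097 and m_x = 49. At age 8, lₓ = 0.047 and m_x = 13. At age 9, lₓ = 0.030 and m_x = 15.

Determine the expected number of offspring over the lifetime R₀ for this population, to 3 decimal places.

67.318

R₀ = Σ lₓ m_x:
  age 3: 0.562 × 41 = 23.0420
  age 4: 0.434 × 58 = 25.1720
  age 5: 0.230 × 30 = 6.9000
  age 6: 0.142 × 45 = 6.3900
  age 7: 0.097 × 49 = 4.7530
  age 8: 0.047 × 13 = 0.6110
  age 9: 0.030 × 15 = 0.4500
R₀ = 23.0420 + 25.1720 + 6.9000 + 6.3900 + 4.7530 + 0.6110 + 0.4500 = 67.3180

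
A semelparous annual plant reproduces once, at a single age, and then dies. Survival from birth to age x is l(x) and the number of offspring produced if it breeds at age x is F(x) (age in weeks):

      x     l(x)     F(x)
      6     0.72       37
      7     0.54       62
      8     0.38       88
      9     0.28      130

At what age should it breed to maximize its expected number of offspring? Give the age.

Expected offspring if breeding at age x = l(x) × F(x):
  age 6: 0.72 × 37 = 26.640
  age 7: 0.54 × 62 = 33.480
  age 8: 0.38 × 88 = 33.440
  age 9: 0.28 × 130 = 36.400
Maximum at age 9 (36.400).

9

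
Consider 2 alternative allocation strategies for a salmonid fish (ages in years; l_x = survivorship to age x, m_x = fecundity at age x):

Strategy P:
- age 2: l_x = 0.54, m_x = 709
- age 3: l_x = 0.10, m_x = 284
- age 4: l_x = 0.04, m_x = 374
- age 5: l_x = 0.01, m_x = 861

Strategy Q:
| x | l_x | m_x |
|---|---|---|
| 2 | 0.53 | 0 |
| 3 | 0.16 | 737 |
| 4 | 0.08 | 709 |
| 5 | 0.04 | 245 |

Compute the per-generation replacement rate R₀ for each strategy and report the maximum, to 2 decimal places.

434.83

Strategy P: R₀ = 0.54×709 + 0.10×284 + 0.04×374 + 0.01×861 = 434.8300
Strategy Q: R₀ = 0.53×0 + 0.16×737 + 0.08×709 + 0.04×245 = 184.4400
Highest R₀: strategy P with 434.8300.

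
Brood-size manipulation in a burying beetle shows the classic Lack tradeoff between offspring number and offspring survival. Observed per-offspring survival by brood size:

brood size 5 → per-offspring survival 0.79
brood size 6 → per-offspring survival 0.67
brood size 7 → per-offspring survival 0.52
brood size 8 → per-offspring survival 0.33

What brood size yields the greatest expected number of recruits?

6

Expected recruits = c × s(c):
  c=5: 5 × 0.79 = 3.950
  c=6: 6 × 0.67 = 4.020
  c=7: 7 × 0.52 = 3.640
  c=8: 8 × 0.33 = 2.640
Maximum at c = 6 (4.020 recruits).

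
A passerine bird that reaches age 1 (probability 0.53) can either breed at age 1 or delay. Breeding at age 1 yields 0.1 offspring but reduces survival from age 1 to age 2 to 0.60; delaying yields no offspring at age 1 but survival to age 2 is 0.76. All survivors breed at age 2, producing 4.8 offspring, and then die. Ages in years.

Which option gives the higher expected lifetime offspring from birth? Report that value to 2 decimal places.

breed at age 1: R₀ = 0.53 × (0.1 + 0.60 × 4.8) = 0.53 × 2.9800 = 1.5794
delay to age 2: R₀ = 0.53 × (0.76 × 4.8) = 0.53 × 3.6480 = 1.9334
Higher: delay to age 2 (1.9334).

1.93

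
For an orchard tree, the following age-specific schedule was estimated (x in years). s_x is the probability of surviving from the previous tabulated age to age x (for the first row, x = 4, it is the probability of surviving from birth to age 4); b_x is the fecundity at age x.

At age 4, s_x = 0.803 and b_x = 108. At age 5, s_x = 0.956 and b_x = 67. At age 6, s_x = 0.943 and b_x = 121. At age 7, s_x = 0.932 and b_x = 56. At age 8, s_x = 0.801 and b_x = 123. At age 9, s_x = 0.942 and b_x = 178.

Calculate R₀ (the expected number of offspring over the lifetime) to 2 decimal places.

420.62

Survivorship from birth: l_x = s_4·s_5·…·s_x.
  l_4 = 0.80300
  l_5 = 0.76767
  l_6 = 0.72391
  l_7 = 0.67468
  l_8 = 0.54042
  l_9 = 0.50908
R₀ = Σ l_x b_x:
  age 4: 0.80300 × 108 = 86.7240
  age 5: 0.76767 × 67 = 51.4339
  age 6: 0.72391 × 121 = 87.5931
  age 7: 0.67468 × 56 = 37.7821
  age 8: 0.54042 × 123 = 66.4717
  age 9: 0.50908 × 178 = 90.6162
R₀ = 86.7240 + 51.4339 + 87.5931 + 37.7821 + 66.4717 + 90.6162 = 420.6210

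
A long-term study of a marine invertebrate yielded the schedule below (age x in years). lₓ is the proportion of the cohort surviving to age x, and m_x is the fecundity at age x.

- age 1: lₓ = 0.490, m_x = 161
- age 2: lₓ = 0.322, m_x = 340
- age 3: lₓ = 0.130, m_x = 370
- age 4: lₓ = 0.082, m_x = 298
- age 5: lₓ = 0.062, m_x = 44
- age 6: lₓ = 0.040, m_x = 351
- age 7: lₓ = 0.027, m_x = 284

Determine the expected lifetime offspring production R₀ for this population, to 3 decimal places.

R₀ = Σ lₓ m_x:
  age 1: 0.490 × 161 = 78.8900
  age 2: 0.322 × 340 = 109.4800
  age 3: 0.130 × 370 = 48.1000
  age 4: 0.082 × 298 = 24.4360
  age 5: 0.062 × 44 = 2.7280
  age 6: 0.040 × 351 = 14.0400
  age 7: 0.027 × 284 = 7.6680
R₀ = 78.8900 + 109.4800 + 48.1000 + 24.4360 + 2.7280 + 14.0400 + 7.6680 = 285.3420

285.342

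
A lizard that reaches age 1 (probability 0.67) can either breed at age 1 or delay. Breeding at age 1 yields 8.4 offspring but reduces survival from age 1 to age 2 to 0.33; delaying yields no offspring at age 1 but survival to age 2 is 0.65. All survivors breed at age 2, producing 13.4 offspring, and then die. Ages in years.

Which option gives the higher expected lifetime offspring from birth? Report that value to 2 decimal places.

breed at age 1: R₀ = 0.67 × (8.4 + 0.33 × 13.4) = 0.67 × 12.8220 = 8.5907
delay to age 2: R₀ = 0.67 × (0.65 × 13.4) = 0.67 × 8.7100 = 5.8357
Higher: breed at age 1 (8.5907).

8.59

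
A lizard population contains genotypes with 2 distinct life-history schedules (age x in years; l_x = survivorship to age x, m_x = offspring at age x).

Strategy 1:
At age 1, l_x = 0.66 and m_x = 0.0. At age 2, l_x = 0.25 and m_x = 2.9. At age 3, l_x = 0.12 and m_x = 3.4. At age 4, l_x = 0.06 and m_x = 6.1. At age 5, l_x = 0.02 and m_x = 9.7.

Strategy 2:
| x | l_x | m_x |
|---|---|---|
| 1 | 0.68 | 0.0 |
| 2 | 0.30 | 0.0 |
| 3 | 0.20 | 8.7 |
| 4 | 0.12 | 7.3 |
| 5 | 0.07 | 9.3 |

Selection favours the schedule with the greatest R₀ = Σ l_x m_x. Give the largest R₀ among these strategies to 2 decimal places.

3.27

Strategy 1: R₀ = 0.66×0.0 + 0.25×2.9 + 0.12×3.4 + 0.06×6.1 + 0.02×9.7 = 1.6930
Strategy 2: R₀ = 0.68×0.0 + 0.30×0.0 + 0.20×8.7 + 0.12×7.3 + 0.07×9.3 = 3.2670
Highest R₀: strategy 2 with 3.2670.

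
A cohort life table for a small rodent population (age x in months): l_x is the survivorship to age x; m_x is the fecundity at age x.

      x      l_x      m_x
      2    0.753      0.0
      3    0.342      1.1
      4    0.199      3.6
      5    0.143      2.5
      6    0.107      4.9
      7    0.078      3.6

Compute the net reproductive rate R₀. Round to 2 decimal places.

2.26

R₀ = Σ l_x m_x:
  age 2: 0.753 × 0.0 = 0.0000
  age 3: 0.342 × 1.1 = 0.3762
  age 4: 0.199 × 3.6 = 0.7164
  age 5: 0.143 × 2.5 = 0.3575
  age 6: 0.107 × 4.9 = 0.5243
  age 7: 0.078 × 3.6 = 0.2808
R₀ = 0.0000 + 0.3762 + 0.7164 + 0.3575 + 0.5243 + 0.2808 = 2.2552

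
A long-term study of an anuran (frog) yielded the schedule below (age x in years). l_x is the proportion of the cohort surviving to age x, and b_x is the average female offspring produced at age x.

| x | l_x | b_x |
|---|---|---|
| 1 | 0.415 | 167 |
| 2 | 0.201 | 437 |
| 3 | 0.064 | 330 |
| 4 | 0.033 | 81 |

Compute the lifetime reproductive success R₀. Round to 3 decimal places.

180.935

R₀ = Σ l_x b_x:
  age 1: 0.415 × 167 = 69.3050
  age 2: 0.201 × 437 = 87.8370
  age 3: 0.064 × 330 = 21.1200
  age 4: 0.033 × 81 = 2.6730
R₀ = 69.3050 + 87.8370 + 21.1200 + 2.6730 = 180.9350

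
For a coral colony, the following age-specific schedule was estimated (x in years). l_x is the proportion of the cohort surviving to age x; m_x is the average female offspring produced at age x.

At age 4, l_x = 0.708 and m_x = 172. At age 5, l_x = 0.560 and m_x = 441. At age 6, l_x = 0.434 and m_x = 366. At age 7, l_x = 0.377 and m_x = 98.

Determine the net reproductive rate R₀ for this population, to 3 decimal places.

R₀ = Σ l_x m_x:
  age 4: 0.708 × 172 = 121.7760
  age 5: 0.560 × 441 = 246.9600
  age 6: 0.434 × 366 = 158.8440
  age 7: 0.377 × 98 = 36.9460
R₀ = 121.7760 + 246.9600 + 158.8440 + 36.9460 = 564.5260

564.526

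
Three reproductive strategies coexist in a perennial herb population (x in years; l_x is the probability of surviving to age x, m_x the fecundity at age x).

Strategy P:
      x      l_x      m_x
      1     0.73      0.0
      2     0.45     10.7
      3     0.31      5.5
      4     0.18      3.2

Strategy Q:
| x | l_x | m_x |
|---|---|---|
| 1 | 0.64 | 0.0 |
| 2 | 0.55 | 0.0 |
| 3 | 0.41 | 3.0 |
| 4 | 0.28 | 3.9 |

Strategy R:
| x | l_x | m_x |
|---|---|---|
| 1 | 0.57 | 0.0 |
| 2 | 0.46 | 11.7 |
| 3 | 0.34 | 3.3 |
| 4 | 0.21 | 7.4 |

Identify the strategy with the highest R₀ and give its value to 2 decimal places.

8.06

Strategy P: R₀ = 0.73×0.0 + 0.45×10.7 + 0.31×5.5 + 0.18×3.2 = 7.0960
Strategy Q: R₀ = 0.64×0.0 + 0.55×0.0 + 0.41×3.0 + 0.28×3.9 = 2.3220
Strategy R: R₀ = 0.57×0.0 + 0.46×11.7 + 0.34×3.3 + 0.21×7.4 = 8.0580
Highest R₀: strategy R with 8.0580.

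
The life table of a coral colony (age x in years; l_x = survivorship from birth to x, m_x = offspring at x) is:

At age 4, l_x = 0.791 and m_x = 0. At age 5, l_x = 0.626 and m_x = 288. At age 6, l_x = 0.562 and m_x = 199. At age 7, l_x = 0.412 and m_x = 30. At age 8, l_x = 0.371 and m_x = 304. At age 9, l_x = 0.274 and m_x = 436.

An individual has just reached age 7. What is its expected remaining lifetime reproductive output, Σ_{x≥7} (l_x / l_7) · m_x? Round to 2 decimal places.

593.71

l_7 = 0.412. Conditional survival from age 7 to x is l_x / l_7.
  x=7: (0.412/0.412) × 30 = 30.0000
  x=8: (0.371/0.412) × 304 = 273.7476
  x=9: (0.274/0.412) × 436 = 289.9612
Sum = 30.0000 + 273.7476 + 289.9612 = 593.7087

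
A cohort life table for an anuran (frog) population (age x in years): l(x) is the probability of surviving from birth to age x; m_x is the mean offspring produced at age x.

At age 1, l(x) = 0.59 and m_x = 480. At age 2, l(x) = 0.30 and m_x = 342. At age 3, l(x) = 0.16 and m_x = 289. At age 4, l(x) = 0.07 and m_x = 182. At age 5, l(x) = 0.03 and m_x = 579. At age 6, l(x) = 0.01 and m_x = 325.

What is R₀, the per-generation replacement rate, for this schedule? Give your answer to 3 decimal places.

465.400

R₀ = Σ l(x) m_x:
  age 1: 0.59 × 480 = 283.2000
  age 2: 0.30 × 342 = 102.6000
  age 3: 0.16 × 289 = 46.2400
  age 4: 0.07 × 182 = 12.7400
  age 5: 0.03 × 579 = 17.3700
  age 6: 0.01 × 325 = 3.2500
R₀ = 283.2000 + 102.6000 + 46.2400 + 12.7400 + 17.3700 + 3.2500 = 465.4000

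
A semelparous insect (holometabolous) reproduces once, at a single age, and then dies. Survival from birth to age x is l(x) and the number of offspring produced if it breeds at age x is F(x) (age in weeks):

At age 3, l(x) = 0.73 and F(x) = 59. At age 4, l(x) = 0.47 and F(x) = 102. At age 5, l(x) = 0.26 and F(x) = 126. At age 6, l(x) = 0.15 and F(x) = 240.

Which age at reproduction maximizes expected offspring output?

4

Expected offspring if breeding at age x = l(x) × F(x):
  age 3: 0.73 × 59 = 43.070
  age 4: 0.47 × 102 = 47.940
  age 5: 0.26 × 126 = 32.760
  age 6: 0.15 × 240 = 36.000
Maximum at age 4 (47.940).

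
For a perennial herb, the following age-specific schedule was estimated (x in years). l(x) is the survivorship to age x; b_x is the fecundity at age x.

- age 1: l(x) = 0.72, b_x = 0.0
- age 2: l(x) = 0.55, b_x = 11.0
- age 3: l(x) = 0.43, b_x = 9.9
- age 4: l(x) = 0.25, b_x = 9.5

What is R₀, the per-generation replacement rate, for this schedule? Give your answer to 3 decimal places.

12.682

R₀ = Σ l(x) b_x:
  age 1: 0.72 × 0.0 = 0.0000
  age 2: 0.55 × 11.0 = 6.0500
  age 3: 0.43 × 9.9 = 4.2570
  age 4: 0.25 × 9.5 = 2.3750
R₀ = 0.0000 + 6.0500 + 4.2570 + 2.3750 = 12.6820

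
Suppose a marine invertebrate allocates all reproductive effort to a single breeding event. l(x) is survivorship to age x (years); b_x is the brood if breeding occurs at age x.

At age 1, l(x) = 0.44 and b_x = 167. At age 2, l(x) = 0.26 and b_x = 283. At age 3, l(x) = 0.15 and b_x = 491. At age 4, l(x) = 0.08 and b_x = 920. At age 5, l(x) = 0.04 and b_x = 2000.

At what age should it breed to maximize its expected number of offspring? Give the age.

5

Expected offspring if breeding at age x = l(x) × b_x:
  age 1: 0.44 × 167 = 73.480
  age 2: 0.26 × 283 = 73.580
  age 3: 0.15 × 491 = 73.650
  age 4: 0.08 × 920 = 73.600
  age 5: 0.04 × 2000 = 80.000
Maximum at age 5 (80.000).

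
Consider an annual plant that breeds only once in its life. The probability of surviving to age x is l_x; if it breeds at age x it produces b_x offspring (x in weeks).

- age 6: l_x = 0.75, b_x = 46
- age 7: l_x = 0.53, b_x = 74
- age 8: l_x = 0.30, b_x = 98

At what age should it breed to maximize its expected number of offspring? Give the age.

7

Expected offspring if breeding at age x = l_x × b_x:
  age 6: 0.75 × 46 = 34.500
  age 7: 0.53 × 74 = 39.220
  age 8: 0.30 × 98 = 29.400
Maximum at age 7 (39.220).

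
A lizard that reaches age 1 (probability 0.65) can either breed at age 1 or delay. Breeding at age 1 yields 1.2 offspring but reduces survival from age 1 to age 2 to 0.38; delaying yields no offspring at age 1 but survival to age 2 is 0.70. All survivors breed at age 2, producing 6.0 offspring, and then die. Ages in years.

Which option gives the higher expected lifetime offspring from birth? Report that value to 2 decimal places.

2.73

breed at age 1: R₀ = 0.65 × (1.2 + 0.38 × 6.0) = 0.65 × 3.4800 = 2.2620
delay to age 2: R₀ = 0.65 × (0.70 × 6.0) = 0.65 × 4.2000 = 2.7300
Higher: delay to age 2 (2.7300).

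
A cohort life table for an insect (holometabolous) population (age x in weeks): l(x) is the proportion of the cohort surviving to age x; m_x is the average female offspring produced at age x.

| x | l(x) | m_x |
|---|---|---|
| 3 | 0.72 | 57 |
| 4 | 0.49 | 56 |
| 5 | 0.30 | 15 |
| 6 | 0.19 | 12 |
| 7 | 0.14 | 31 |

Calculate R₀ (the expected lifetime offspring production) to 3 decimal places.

R₀ = Σ l(x) m_x:
  age 3: 0.72 × 57 = 41.0400
  age 4: 0.49 × 56 = 27.4400
  age 5: 0.30 × 15 = 4.5000
  age 6: 0.19 × 12 = 2.2800
  age 7: 0.14 × 31 = 4.3400
R₀ = 41.0400 + 27.4400 + 4.5000 + 2.2800 + 4.3400 = 79.6000

79.600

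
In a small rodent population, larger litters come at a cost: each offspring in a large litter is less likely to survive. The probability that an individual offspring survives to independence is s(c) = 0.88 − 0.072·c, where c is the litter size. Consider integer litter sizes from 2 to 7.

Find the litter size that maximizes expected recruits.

Expected recruits = c × s(c):
  c=2: 2 × 0.736 = 1.472
  c=3: 3 × 0.664 = 1.992
  c=4: 4 × 0.592 = 2.368
  c=5: 5 × 0.520 = 2.600
  c=6: 6 × 0.448 = 2.688
  c=7: 7 × 0.376 = 2.632
Maximum at c = 6 (2.688 recruits).

6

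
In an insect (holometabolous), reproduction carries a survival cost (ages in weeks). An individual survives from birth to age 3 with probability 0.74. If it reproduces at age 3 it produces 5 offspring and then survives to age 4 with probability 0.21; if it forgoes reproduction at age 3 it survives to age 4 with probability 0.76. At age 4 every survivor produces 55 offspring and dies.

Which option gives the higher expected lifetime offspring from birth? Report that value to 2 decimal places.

breed at age 3: R₀ = 0.74 × (5 + 0.21 × 55) = 0.74 × 16.5500 = 12.2470
delay to age 4: R₀ = 0.74 × (0.76 × 55) = 0.74 × 41.8000 = 30.9320
Higher: delay to age 4 (30.9320).

30.93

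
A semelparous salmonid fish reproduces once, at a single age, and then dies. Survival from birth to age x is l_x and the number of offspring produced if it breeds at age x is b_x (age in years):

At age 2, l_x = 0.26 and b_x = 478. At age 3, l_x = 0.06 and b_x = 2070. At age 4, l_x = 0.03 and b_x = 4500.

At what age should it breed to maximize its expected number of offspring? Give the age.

Expected offspring if breeding at age x = l_x × b_x:
  age 2: 0.26 × 478 = 124.280
  age 3: 0.06 × 2070 = 124.200
  age 4: 0.03 × 4500 = 135.000
Maximum at age 4 (135.000).

4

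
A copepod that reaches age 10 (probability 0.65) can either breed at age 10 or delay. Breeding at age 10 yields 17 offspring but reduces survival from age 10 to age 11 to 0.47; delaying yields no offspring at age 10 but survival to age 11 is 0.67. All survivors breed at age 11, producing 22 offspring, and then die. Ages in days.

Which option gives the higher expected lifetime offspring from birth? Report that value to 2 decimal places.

breed at age 10: R₀ = 0.65 × (17 + 0.47 × 22) = 0.65 × 27.3400 = 17.7710
delay to age 11: R₀ = 0.65 × (0.67 × 22) = 0.65 × 14.7400 = 9.5810
Higher: breed at age 10 (17.7710).

17.77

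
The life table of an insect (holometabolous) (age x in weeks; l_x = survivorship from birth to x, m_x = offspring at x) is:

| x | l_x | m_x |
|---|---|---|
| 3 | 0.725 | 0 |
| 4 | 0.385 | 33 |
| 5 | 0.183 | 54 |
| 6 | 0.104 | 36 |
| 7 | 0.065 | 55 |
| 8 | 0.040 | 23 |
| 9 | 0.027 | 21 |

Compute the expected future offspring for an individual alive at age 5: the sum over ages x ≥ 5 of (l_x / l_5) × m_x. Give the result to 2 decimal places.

102.12

l_5 = 0.183. Conditional survival from age 5 to x is l_x / l_5.
  x=5: (0.183/0.183) × 54 = 54.0000
  x=6: (0.104/0.183) × 36 = 20.4590
  x=7: (0.065/0.183) × 55 = 19.5355
  x=8: (0.040/0.183) × 23 = 5.0273
  x=9: (0.027/0.183) × 21 = 3.0984
Sum = 54.0000 + 20.4590 + 19.5355 + 5.0273 + 3.0984 = 102.1202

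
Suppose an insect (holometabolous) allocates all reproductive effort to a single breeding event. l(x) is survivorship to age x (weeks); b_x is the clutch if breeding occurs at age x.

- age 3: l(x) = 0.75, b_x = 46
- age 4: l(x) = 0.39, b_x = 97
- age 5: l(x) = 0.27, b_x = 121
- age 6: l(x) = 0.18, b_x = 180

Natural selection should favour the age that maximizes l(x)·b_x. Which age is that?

Expected offspring if breeding at age x = l(x) × b_x:
  age 3: 0.75 × 46 = 34.500
  age 4: 0.39 × 97 = 37.830
  age 5: 0.27 × 121 = 32.670
  age 6: 0.18 × 180 = 32.400
Maximum at age 4 (37.830).

4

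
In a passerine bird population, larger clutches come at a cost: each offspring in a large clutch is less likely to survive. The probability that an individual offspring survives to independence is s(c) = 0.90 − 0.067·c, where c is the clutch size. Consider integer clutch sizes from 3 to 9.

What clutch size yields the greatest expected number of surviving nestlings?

Expected surviving nestlings = c × s(c):
  c=3: 3 × 0.699 = 2.097
  c=4: 4 × 0.632 = 2.528
  c=5: 5 × 0.565 = 2.825
  c=6: 6 × 0.498 = 2.988
  c=7: 7 × 0.431 = 3.017
  c=8: 8 × 0.364 = 2.912
  c=9: 9 × 0.297 = 2.673
Maximum at c = 7 (3.017 surviving nestlings).

7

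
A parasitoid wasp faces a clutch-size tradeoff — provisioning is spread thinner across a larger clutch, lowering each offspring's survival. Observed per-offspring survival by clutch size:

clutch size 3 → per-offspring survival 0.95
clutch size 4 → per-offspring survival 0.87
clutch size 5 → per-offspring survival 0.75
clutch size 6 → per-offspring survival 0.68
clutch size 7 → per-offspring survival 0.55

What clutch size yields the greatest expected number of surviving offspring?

Expected surviving offspring = c × s(c):
  c=3: 3 × 0.95 = 2.850
  c=4: 4 × 0.87 = 3.480
  c=5: 5 × 0.75 = 3.750
  c=6: 6 × 0.68 = 4.080
  c=7: 7 × 0.55 = 3.850
Maximum at c = 6 (4.080 surviving offspring).

6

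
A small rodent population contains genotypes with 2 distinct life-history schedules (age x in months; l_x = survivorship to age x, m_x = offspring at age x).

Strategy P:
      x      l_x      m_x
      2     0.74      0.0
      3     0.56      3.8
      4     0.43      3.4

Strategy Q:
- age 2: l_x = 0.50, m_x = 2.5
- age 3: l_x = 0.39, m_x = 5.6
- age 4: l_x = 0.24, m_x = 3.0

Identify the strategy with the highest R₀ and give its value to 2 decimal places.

Strategy P: R₀ = 0.74×0.0 + 0.56×3.8 + 0.43×3.4 = 3.5900
Strategy Q: R₀ = 0.50×2.5 + 0.39×5.6 + 0.24×3.0 = 4.1540
Highest R₀: strategy Q with 4.1540.

4.15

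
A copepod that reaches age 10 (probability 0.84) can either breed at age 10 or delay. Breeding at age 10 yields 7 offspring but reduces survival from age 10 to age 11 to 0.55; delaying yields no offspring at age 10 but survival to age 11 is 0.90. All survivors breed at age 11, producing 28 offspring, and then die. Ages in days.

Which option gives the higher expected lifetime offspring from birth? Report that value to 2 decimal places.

21.17

breed at age 10: R₀ = 0.84 × (7 + 0.55 × 28) = 0.84 × 22.4000 = 18.8160
delay to age 11: R₀ = 0.84 × (0.90 × 28) = 0.84 × 25.2000 = 21.1680
Higher: delay to age 11 (21.1680).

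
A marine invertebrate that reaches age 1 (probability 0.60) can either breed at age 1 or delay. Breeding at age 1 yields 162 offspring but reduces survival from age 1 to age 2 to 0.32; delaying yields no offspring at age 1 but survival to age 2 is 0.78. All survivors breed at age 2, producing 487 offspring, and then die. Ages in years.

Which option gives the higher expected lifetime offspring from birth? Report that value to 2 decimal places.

breed at age 1: R₀ = 0.60 × (162 + 0.32 × 487) = 0.60 × 317.8400 = 190.7040
delay to age 2: R₀ = 0.60 × (0.78 × 487) = 0.60 × 379.8600 = 227.9160
Higher: delay to age 2 (227.9160).

227.92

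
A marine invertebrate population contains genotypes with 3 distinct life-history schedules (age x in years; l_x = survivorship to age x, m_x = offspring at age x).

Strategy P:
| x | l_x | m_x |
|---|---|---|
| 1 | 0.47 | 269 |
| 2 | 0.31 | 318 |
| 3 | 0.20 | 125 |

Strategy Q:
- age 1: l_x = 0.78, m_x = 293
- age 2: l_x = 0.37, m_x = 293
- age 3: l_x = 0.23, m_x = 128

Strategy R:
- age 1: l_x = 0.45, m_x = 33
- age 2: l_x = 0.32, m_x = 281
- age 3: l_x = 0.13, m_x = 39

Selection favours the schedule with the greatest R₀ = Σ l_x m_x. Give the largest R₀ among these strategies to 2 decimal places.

Strategy P: R₀ = 0.47×269 + 0.31×318 + 0.20×125 = 250.0100
Strategy Q: R₀ = 0.78×293 + 0.37×293 + 0.23×128 = 366.3900
Strategy R: R₀ = 0.45×33 + 0.32×281 + 0.13×39 = 109.8400
Highest R₀: strategy Q with 366.3900.

366.39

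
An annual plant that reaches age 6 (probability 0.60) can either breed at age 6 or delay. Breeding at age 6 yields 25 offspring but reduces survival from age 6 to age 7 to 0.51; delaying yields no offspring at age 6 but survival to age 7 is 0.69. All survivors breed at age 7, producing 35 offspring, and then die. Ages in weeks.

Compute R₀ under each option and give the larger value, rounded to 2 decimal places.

25.71

breed at age 6: R₀ = 0.60 × (25 + 0.51 × 35) = 0.60 × 42.8500 = 25.7100
delay to age 7: R₀ = 0.60 × (0.69 × 35) = 0.60 × 24.1500 = 14.4900
Higher: breed at age 6 (25.7100).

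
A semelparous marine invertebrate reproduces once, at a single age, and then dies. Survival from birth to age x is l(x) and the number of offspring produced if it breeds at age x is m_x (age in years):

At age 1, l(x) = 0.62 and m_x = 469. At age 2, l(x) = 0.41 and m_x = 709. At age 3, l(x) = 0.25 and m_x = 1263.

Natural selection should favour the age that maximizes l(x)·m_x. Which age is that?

3

Expected offspring if breeding at age x = l(x) × m_x:
  age 1: 0.62 × 469 = 290.780
  age 2: 0.41 × 709 = 290.690
  age 3: 0.25 × 1263 = 315.750
Maximum at age 3 (315.750).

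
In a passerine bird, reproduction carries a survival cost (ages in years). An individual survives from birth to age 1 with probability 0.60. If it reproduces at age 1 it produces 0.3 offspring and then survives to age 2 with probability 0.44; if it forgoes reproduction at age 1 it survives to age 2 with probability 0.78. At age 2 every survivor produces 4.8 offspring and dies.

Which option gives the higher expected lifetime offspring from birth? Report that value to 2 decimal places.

2.25

breed at age 1: R₀ = 0.60 × (0.3 + 0.44 × 4.8) = 0.60 × 2.4120 = 1.4472
delay to age 2: R₀ = 0.60 × (0.78 × 4.8) = 0.60 × 3.7440 = 2.2464
Higher: delay to age 2 (2.2464).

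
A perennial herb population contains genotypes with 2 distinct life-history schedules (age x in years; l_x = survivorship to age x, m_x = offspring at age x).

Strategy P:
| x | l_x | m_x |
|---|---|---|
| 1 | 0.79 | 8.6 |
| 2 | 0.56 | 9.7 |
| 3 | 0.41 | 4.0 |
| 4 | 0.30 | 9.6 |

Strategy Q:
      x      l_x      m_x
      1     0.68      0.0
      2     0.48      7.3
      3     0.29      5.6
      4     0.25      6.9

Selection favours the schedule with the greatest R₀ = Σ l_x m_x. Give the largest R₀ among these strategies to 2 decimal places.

16.75

Strategy P: R₀ = 0.79×8.6 + 0.56×9.7 + 0.41×4.0 + 0.30×9.6 = 16.7460
Strategy Q: R₀ = 0.68×0.0 + 0.48×7.3 + 0.29×5.6 + 0.25×6.9 = 6.8530
Highest R₀: strategy P with 16.7460.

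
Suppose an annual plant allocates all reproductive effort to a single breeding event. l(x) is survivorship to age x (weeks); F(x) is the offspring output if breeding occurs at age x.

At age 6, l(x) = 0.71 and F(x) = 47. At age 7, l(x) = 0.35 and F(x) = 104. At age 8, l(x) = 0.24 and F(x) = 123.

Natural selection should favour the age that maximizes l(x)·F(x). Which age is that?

7

Expected offspring if breeding at age x = l(x) × F(x):
  age 6: 0.71 × 47 = 33.370
  age 7: 0.35 × 104 = 36.400
  age 8: 0.24 × 123 = 29.520
Maximum at age 7 (36.400).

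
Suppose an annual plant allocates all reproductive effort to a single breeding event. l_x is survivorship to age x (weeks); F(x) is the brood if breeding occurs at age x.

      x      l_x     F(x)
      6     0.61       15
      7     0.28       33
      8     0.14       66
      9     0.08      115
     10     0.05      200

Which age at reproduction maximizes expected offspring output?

Expected offspring if breeding at age x = l_x × F(x):
  age 6: 0.61 × 15 = 9.150
  age 7: 0.28 × 33 = 9.240
  age 8: 0.14 × 66 = 9.240
  age 9: 0.08 × 115 = 9.200
  age 10: 0.05 × 200 = 10.000
Maximum at age 10 (10.000).

10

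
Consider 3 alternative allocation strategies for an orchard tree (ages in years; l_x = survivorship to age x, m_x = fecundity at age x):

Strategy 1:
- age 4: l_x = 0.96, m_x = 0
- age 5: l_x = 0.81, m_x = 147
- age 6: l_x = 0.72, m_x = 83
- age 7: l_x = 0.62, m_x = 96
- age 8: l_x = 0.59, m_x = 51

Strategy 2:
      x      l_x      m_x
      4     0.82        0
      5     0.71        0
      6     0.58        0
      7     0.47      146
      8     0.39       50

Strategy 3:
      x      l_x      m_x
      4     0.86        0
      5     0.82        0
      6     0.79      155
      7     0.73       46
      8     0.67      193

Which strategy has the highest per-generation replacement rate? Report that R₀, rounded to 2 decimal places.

285.34

Strategy 1: R₀ = 0.96×0 + 0.81×147 + 0.72×83 + 0.62×96 + 0.59×51 = 268.4400
Strategy 2: R₀ = 0.82×0 + 0.71×0 + 0.58×0 + 0.47×146 + 0.39×50 = 88.1200
Strategy 3: R₀ = 0.86×0 + 0.82×0 + 0.79×155 + 0.73×46 + 0.67×193 = 285.3400
Highest R₀: strategy 3 with 285.3400.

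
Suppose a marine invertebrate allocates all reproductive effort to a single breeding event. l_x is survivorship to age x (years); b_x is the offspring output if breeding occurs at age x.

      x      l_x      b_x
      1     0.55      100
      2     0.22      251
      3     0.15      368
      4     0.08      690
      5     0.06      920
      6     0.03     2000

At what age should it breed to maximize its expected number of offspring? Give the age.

Expected offspring if breeding at age x = l_x × b_x:
  age 1: 0.55 × 100 = 55.000
  age 2: 0.22 × 251 = 55.220
  age 3: 0.15 × 368 = 55.200
  age 4: 0.08 × 690 = 55.200
  age 5: 0.06 × 920 = 55.200
  age 6: 0.03 × 2000 = 60.000
Maximum at age 6 (60.000).

6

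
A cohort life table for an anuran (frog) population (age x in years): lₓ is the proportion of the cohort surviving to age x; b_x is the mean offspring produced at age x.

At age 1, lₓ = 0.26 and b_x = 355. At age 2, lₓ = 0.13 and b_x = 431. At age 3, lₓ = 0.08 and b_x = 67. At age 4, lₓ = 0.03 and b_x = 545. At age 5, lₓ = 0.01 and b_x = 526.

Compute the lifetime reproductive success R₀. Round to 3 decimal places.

175.300

R₀ = Σ lₓ b_x:
  age 1: 0.26 × 355 = 92.3000
  age 2: 0.13 × 431 = 56.0300
  age 3: 0.08 × 67 = 5.3600
  age 4: 0.03 × 545 = 16.3500
  age 5: 0.01 × 526 = 5.2600
R₀ = 92.3000 + 56.0300 + 5.3600 + 16.3500 + 5.2600 = 175.3000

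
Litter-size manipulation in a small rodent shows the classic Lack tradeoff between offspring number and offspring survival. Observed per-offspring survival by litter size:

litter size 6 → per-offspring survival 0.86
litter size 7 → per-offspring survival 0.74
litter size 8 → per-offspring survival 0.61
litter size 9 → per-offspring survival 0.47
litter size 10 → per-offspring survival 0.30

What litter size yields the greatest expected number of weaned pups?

Expected weaned pups = c × s(c):
  c=6: 6 × 0.86 = 5.160
  c=7: 7 × 0.74 = 5.180
  c=8: 8 × 0.61 = 4.880
  c=9: 9 × 0.47 = 4.230
  c=10: 10 × 0.30 = 3.000
Maximum at c = 7 (5.180 weaned pups).

7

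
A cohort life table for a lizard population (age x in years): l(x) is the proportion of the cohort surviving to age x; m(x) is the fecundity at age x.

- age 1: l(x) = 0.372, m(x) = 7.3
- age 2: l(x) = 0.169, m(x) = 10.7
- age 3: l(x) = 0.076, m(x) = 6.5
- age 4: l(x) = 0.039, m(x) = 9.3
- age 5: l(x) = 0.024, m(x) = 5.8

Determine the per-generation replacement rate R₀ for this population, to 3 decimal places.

5.520

R₀ = Σ l(x) m(x):
  age 1: 0.372 × 7.3 = 2.7156
  age 2: 0.169 × 10.7 = 1.8083
  age 3: 0.076 × 6.5 = 0.4940
  age 4: 0.039 × 9.3 = 0.3627
  age 5: 0.024 × 5.8 = 0.1392
R₀ = 2.7156 + 1.8083 + 0.4940 + 0.3627 + 0.1392 = 5.5198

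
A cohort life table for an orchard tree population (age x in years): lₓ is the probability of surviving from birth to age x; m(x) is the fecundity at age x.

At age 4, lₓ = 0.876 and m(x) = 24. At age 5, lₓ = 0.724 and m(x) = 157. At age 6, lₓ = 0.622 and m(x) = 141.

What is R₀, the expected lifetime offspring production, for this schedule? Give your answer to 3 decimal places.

R₀ = Σ lₓ m(x):
  age 4: 0.876 × 24 = 21.0240
  age 5: 0.724 × 157 = 113.6680
  age 6: 0.622 × 141 = 87.7020
R₀ = 21.0240 + 113.6680 + 87.7020 = 222.3940

222.394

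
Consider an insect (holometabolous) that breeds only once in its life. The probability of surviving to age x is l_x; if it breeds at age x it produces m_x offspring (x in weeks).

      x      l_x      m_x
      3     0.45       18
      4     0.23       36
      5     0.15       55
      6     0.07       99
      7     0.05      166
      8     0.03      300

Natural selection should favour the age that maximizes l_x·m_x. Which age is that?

Expected offspring if breeding at age x = l_x × m_x:
  age 3: 0.45 × 18 = 8.100
  age 4: 0.23 × 36 = 8.280
  age 5: 0.15 × 55 = 8.250
  age 6: 0.07 × 99 = 6.930
  age 7: 0.05 × 166 = 8.300
  age 8: 0.03 × 300 = 9.000
Maximum at age 8 (9.000).

8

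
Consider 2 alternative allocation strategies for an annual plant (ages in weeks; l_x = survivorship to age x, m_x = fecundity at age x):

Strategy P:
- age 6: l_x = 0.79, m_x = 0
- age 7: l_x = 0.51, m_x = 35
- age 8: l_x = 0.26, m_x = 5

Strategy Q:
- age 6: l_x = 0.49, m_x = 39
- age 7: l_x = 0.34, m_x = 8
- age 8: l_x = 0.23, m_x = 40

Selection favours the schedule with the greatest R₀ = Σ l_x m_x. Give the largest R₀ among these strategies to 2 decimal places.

31.03

Strategy P: R₀ = 0.79×0 + 0.51×35 + 0.26×5 = 19.1500
Strategy Q: R₀ = 0.49×39 + 0.34×8 + 0.23×40 = 31.0300
Highest R₀: strategy Q with 31.0300.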